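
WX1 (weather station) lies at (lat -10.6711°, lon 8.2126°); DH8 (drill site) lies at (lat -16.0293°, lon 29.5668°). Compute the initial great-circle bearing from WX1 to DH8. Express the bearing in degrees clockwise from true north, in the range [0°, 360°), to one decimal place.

Δλ = 21.3542°
y = sin Δλ · cos φ₂ = 0.349975
x = cos φ₁ sin φ₂ − sin φ₁ cos φ₂ cos Δλ = -0.105600
θ = atan2(y, x) = 106.7905° → 106.7905° (mod 360°)

106.8°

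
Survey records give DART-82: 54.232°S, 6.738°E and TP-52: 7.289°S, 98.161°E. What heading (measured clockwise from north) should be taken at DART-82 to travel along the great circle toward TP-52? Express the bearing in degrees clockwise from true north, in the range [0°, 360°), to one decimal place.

Δλ = 91.4230°
y = sin Δλ · cos φ₂ = 0.991613
x = cos φ₁ sin φ₂ − sin φ₁ cos φ₂ cos Δλ = -0.094145
θ = atan2(y, x) = 95.4235° → 95.4235° (mod 360°)

95.4°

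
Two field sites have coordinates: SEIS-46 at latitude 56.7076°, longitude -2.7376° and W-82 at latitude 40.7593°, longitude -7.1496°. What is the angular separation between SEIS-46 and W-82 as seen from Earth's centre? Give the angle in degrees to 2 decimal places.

Δφ = -15.9483°,  Δλ = -4.4120°
a = sin²(Δφ/2) + cos φ₁ cos φ₂ sin²(Δλ/2) = 0.019861
c = 2·arcsin(√a) = 0.282800 rad = 16.2032°

16.20°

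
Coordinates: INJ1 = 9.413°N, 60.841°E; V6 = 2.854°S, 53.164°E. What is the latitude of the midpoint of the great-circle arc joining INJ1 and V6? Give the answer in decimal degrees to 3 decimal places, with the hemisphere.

3.287°N

Bx = cos φ₂ cos Δλ = 0.989808,  By = cos φ₂ sin Δλ = -0.133423
φₘ = atan2(sin φ₁ + sin φ₂, √((cos φ₁ + Bx)² + By²)) = 3.28686°
λₘ = λ₁ + atan2(By, cos φ₁ + Bx) = 56.97883°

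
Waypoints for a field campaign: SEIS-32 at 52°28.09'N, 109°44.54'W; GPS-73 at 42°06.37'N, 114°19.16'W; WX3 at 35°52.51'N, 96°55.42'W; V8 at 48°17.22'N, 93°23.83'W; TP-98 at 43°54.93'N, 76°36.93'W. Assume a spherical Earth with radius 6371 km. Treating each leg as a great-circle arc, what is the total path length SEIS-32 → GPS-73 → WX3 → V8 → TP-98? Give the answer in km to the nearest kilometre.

5642 km

SEIS-32: φ = +52.46817°, λ = -109.74233°
GPS-73: φ = +42.10617°, λ = -114.31933°
WX3: φ = +35.87517°, λ = -96.92367°
V8: φ = +48.28700°, λ = -93.39717°
TP-98: φ = +43.91550°, λ = -76.61550°
SEIS-32→GPS-73: c = 0.188696 rad, d = 1202.18 km
GPS-73→WX3: c = 0.259193 rad, d = 1651.32 km
WX3→V8: c = 0.221327 rad, d = 1410.08 km
V8→TP-98: c = 0.216399 rad, d = 1378.68 km
Total = 1202.18 + 1651.32 + 1410.08 + 1378.68 = 5642.25 km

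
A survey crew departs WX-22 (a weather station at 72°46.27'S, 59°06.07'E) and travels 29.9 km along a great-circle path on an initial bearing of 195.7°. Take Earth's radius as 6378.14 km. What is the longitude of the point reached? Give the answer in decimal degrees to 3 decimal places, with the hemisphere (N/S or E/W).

58.852°E

WX-22: φ = -72.77117°, λ = +59.10117°
δ = d/R = 29.9/6378.14 = 0.004688 rad
φ₂ = arcsin(sin φ₁ cos δ + cos φ₁ sin δ cos θ)
   = arcsin(-0.95513·0.99999 + 0.29619·0.00469·-0.96269) = -73.02959°
λ₂ = λ₁ + atan2(sin θ sin δ cos φ₁, cos δ − sin φ₁ sin φ₂) = 58.85215°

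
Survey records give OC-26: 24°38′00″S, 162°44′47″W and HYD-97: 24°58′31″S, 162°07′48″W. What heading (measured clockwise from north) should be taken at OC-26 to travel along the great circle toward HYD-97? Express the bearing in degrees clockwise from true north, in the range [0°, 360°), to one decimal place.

OC-26: φ = -24.63333°, λ = -162.74639°
HYD-97: φ = -24.97528°, λ = -162.13000°
Δλ = 0.6164°
y = sin Δλ · cos φ₂ = 0.009752
x = cos φ₁ sin φ₂ − sin φ₁ cos φ₂ cos Δλ = -0.005990
θ = atan2(y, x) = 121.5595° → 121.5595° (mod 360°)

121.6°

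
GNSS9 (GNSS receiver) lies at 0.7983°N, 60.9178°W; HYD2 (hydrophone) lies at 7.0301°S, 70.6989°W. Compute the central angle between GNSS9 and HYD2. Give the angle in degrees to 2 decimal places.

12.51°

Δφ = -7.8284°,  Δλ = -9.7811°
a = sin²(Δφ/2) + cos φ₁ cos φ₂ sin²(Δλ/2) = 0.011872
c = 2·arcsin(√a) = 0.218355 rad = 12.5108°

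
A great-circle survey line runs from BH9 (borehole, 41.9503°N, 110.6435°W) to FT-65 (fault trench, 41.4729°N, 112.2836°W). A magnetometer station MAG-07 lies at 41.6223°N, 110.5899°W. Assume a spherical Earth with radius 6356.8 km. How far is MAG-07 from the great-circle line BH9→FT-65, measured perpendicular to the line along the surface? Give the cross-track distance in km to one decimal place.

δ₁₃ = central angle BH9→MAG-07 = 0.005767 rad  (haversine)
θ₁₃ = bearing BH9→MAG-07 = 173.035°,  θ₁₂ = bearing BH9→FT-65 = 249.245°
dₓₜ = R·arcsin(sin δ₁₃ · sin(θ₁₃ − θ₁₂)) = 6356.8·arcsin(0.00577·sin(-76.210°)) = -35.603 km
|dₓₜ| = 35.603 km

35.6 km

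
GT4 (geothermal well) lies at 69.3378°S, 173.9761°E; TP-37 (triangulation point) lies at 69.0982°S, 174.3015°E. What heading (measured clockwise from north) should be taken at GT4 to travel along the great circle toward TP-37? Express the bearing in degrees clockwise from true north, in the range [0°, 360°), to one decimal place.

25.9°

Δλ = 0.3254°
y = sin Δλ · cos φ₂ = 0.002026
x = cos φ₁ sin φ₂ − sin φ₁ cos φ₂ cos Δλ = 0.004176
θ = atan2(y, x) = 25.8802° → 25.8802° (mod 360°)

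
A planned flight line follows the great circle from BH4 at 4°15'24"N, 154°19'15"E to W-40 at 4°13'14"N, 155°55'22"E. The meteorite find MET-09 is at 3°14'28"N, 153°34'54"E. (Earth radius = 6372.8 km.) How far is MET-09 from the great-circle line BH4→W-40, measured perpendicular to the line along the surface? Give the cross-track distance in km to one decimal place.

114.7 km

BH4: φ = +4.25667°, λ = +154.32083°
W-40: φ = +4.22056°, λ = +155.92278°
MET-09: φ = +3.24111°, λ = +153.58167°
δ₁₃ = central angle BH4→MET-09 = 0.021906 rad  (haversine)
θ₁₃ = bearing BH4→MET-09 = 216.015°,  θ₁₂ = bearing BH4→W-40 = 91.236°
dₓₜ = R·arcsin(sin δ₁₃ · sin(θ₁₃ − θ₁₂)) = 6372.8·arcsin(0.02190·sin(124.780°)) = 114.661 km
|dₓₜ| = 114.661 km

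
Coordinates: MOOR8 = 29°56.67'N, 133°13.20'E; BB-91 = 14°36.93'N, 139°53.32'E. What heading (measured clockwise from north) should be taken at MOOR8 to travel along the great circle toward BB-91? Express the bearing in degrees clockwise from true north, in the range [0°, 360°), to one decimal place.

156.7°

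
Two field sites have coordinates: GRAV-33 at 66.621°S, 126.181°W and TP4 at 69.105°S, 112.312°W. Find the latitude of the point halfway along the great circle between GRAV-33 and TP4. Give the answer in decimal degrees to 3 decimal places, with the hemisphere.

68.009°S

Bx = cos φ₂ cos Δλ = 0.346259,  By = cos φ₂ sin Δλ = 0.085492
φₘ = atan2(sin φ₁ + sin φ₂, √((cos φ₁ + Bx)² + By²)) = -68.00903°
λₘ = λ₁ + atan2(By, cos φ₁ + Bx) = -119.61787°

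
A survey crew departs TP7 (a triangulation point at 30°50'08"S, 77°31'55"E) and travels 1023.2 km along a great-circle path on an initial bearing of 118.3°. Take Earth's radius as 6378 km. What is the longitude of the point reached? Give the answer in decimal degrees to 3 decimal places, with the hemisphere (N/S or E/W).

TP7: φ = -30.83556°, λ = +77.53194°
δ = d/R = 1023.2/6378 = 0.160426 rad
φ₂ = arcsin(sin φ₁ cos δ + cos φ₁ sin δ cos θ)
   = arcsin(-0.51258·0.98716 + 0.85864·0.15974·-0.47409) = -34.82134°
λ₂ = λ₁ + atan2(sin θ sin δ cos φ₁, cos δ − sin φ₁ sin φ₂) = 87.39680°

87.397°E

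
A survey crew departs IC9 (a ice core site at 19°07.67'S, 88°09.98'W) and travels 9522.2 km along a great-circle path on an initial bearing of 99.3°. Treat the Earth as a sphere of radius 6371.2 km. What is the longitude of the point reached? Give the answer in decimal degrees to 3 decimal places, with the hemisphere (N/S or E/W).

0.719°E

IC9: φ = -19.12783°, λ = -88.16633°
δ = d/R = 9522.2/6371.2 = 1.494569 rad
φ₂ = arcsin(sin φ₁ cos δ + cos φ₁ sin δ cos θ)
   = arcsin(-0.32768·0.07615 + 0.94479·0.99710·-0.16160) = -10.20624°
λ₂ = λ₁ + atan2(sin θ sin δ cos φ₁, cos δ − sin φ₁ sin φ₂) = 0.71882°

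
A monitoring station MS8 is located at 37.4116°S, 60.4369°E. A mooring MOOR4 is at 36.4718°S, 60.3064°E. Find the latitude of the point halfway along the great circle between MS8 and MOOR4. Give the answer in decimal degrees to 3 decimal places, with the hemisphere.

Bx = cos φ₂ cos Δλ = 0.804147,  By = cos φ₂ sin Δλ = -0.001832
φₘ = atan2(sin φ₁ + sin φ₂, √((cos φ₁ + Bx)² + By²)) = -36.94172°
λₘ = λ₁ + atan2(By, cos φ₁ + Bx) = 60.37125°

36.942°S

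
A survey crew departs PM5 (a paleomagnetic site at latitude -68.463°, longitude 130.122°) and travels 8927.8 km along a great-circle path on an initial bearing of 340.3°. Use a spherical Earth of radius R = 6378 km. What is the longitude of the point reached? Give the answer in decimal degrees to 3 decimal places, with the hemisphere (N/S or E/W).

110.377°E

δ = d/R = 8927.8/6378 = 1.399780 rad
φ₂ = arcsin(sin φ₁ cos δ + cos φ₁ sin δ cos θ)
   = arcsin(-0.93018·0.17018 + 0.36710·0.98541·0.94147) = 10.50216°
λ₂ = λ₁ + atan2(sin θ sin δ cos φ₁, cos δ − sin φ₁ sin φ₂) = 110.37684°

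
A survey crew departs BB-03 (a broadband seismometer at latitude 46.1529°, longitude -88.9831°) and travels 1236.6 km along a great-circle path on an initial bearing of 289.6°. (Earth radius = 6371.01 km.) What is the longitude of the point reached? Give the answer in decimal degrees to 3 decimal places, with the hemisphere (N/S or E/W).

104.998°W

δ = d/R = 1236.6/6371.01 = 0.194098 rad
φ₂ = arcsin(sin φ₁ cos δ + cos φ₁ sin δ cos θ)
   = arcsin(0.72119·0.98122 + 0.69274·0.19288·0.33545) = 48.80481°
λ₂ = λ₁ + atan2(sin θ sin δ cos φ₁, cos δ − sin φ₁ sin φ₂) = -104.99789°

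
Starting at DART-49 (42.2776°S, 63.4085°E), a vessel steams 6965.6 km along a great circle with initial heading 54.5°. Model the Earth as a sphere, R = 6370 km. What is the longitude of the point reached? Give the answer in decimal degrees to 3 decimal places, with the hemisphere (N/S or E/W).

δ = d/R = 6965.6/6370 = 1.093501 rad
φ₂ = arcsin(sin φ₁ cos δ + cos φ₁ sin δ cos θ)
   = arcsin(-0.67272·0.45938 + 0.73989·0.88824·0.58070) = 4.16366°
λ₂ = λ₁ + atan2(sin θ sin δ cos φ₁, cos δ − sin φ₁ sin φ₂) = 109.88101°

109.881°E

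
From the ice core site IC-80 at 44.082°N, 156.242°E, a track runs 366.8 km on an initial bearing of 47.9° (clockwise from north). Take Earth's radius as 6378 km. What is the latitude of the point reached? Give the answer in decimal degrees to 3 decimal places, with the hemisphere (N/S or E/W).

46.238°N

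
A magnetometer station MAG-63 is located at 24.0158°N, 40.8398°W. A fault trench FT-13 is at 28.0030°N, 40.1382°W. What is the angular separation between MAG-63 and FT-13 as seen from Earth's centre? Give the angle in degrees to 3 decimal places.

4.037°

Δφ = 3.9872°,  Δλ = 0.7016°
a = sin²(Δφ/2) + cos φ₁ cos φ₂ sin²(Δλ/2) = 0.001240
c = 2·arcsin(√a) = 0.070454 rad = 4.0367°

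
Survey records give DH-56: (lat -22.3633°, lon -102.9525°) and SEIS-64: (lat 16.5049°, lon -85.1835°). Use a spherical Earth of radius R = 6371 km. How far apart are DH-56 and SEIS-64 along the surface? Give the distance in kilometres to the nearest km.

4735 km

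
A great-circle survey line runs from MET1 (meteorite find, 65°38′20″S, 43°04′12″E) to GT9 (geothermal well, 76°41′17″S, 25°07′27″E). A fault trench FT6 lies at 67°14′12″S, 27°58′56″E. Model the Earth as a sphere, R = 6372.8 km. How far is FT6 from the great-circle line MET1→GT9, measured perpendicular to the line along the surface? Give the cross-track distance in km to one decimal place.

MET1: φ = -65.63889°, λ = +43.07000°
GT9: φ = -76.68806°, λ = +25.12417°
FT6: φ = -67.23667°, λ = +27.98222°
δ₁₃ = central angle MET1→FT6 = 0.108594 rad  (haversine)
θ₁₃ = bearing MET1→FT6 = 248.323°,  θ₁₂ = bearing MET1→GT9 = 199.365°
dₓₜ = R·arcsin(sin δ₁₃ · sin(θ₁₃ − θ₁₂)) = 6372.8·arcsin(0.10838·sin(48.958°)) = 521.521 km
|dₓₜ| = 521.521 km

521.5 km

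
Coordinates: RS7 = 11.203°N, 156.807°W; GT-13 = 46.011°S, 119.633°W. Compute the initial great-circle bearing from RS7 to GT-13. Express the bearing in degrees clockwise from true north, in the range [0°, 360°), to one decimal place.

152.7°

Δλ = 37.1740°
y = sin Δλ · cos φ₂ = 0.419655
x = cos φ₁ sin φ₂ − sin φ₁ cos φ₂ cos Δλ = -0.813281
θ = atan2(y, x) = 152.7061° → 152.7061° (mod 360°)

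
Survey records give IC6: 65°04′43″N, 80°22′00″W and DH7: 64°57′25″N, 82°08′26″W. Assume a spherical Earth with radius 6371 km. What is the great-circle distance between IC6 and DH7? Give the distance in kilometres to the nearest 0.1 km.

84.4 km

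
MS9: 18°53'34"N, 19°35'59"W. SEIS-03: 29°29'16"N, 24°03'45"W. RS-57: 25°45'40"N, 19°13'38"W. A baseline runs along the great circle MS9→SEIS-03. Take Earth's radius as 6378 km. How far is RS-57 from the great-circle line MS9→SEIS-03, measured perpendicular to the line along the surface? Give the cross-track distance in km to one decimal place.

297.8 km

MS9: φ = +18.89278°, λ = -19.59972°
SEIS-03: φ = +29.48778°, λ = -24.06250°
RS-57: φ = +25.76111°, λ = -19.22722°
δ₁₃ = central angle MS9→RS-57 = 0.120026 rad  (haversine)
θ₁₃ = bearing MS9→RS-57 = 2.803°,  θ₁₂ = bearing MS9→SEIS-03 = 339.863°
dₓₜ = R·arcsin(sin δ₁₃ · sin(θ₁₃ − θ₁₂)) = 6378·arcsin(0.11974·sin(-337.061°)) = 297.761 km
|dₓₜ| = 297.761 km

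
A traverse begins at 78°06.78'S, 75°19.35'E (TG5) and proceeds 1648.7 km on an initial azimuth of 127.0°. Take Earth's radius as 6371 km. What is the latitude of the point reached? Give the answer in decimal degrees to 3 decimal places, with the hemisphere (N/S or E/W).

TG5: φ = -78.11300°, λ = +75.32250°
δ = d/R = 1648.7/6371 = 0.258782 rad
φ₂ = arcsin(sin φ₁ cos δ + cos φ₁ sin δ cos θ)
   = arcsin(-0.97856·0.96670 + 0.20598·0.25590·-0.60182) = -77.87584°
λ₂ = λ₁ + atan2(sin θ sin δ cos φ₁, cos δ − sin φ₁ sin φ₂) = 151.99390°

77.876°S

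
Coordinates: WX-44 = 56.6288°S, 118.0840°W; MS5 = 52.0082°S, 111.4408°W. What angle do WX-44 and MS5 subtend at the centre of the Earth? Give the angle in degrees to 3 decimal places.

Δφ = 4.6206°,  Δλ = 6.6432°
a = sin²(Δφ/2) + cos φ₁ cos φ₂ sin²(Δλ/2) = 0.002762
c = 2·arcsin(√a) = 0.105152 rad = 6.0248°

6.025°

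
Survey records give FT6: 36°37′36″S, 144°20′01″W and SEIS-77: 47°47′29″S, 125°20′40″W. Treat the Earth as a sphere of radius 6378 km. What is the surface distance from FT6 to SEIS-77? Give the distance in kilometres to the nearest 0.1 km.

1989.7 km

FT6: φ = -36.62667°, λ = -144.33361°
SEIS-77: φ = -47.79139°, λ = -125.34444°
Δφ = -11.1647°,  Δλ = 18.9892°
a = sin²(Δφ/2) + cos φ₁ cos φ₂ sin²(Δλ/2) = 0.024134
c = 2·arcsin(√a) = 0.311963 rad = 17.8742°
d = R·c = 6378 × 0.311963 = 1989.7 km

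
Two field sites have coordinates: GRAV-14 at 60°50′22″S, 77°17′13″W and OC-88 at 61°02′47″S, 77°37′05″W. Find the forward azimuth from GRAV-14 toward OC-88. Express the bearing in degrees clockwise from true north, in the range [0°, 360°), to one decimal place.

GRAV-14: φ = -60.83944°, λ = -77.28694°
OC-88: φ = -61.04639°, λ = -77.61806°
Δλ = -0.3311°
y = sin Δλ · cos φ₂ = -0.002798
x = cos φ₁ sin φ₂ − sin φ₁ cos φ₂ cos Δλ = -0.003619
θ = atan2(y, x) = -142.2942° → 217.7058° (mod 360°)

217.7°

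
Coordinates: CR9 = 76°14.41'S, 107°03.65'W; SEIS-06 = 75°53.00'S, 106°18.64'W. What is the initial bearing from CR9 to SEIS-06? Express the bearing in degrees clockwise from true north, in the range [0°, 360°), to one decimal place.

CR9: φ = -76.24017°, λ = -107.06083°
SEIS-06: φ = -75.88333°, λ = -106.31067°
Δλ = 0.7502°
y = sin Δλ · cos φ₂ = 0.003193
x = cos φ₁ sin φ₂ − sin φ₁ cos φ₂ cos Δλ = 0.006208
θ = atan2(y, x) = 27.2216° → 27.2216° (mod 360°)

27.2°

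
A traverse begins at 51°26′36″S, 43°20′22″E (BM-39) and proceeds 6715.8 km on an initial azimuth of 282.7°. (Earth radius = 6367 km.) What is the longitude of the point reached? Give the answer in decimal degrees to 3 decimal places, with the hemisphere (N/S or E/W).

BM-39: φ = -51.44333°, λ = +43.33944°
δ = d/R = 6715.8/6367 = 1.054782 rad
φ₂ = arcsin(sin φ₁ cos δ + cos φ₁ sin δ cos θ)
   = arcsin(-0.78199·0.49342 + 0.62329·0.86979·0.21985) = -15.46576°
λ₂ = λ₁ + atan2(sin θ sin δ cos φ₁, cos δ − sin φ₁ sin φ₂) = -18.35025°

18.350°W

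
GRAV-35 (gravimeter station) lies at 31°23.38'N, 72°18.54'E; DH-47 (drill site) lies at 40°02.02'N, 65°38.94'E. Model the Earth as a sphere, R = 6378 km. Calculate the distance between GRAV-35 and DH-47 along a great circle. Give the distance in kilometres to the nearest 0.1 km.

1134.2 km

GRAV-35: φ = +31.38967°, λ = +72.30900°
DH-47: φ = +40.03367°, λ = +65.64900°
Δφ = 8.6440°,  Δλ = -6.6600°
a = sin²(Δφ/2) + cos φ₁ cos φ₂ sin²(Δλ/2) = 0.007885
c = 2·arcsin(√a) = 0.177826 rad = 10.1887°
d = R·c = 6378 × 0.177826 = 1134.2 km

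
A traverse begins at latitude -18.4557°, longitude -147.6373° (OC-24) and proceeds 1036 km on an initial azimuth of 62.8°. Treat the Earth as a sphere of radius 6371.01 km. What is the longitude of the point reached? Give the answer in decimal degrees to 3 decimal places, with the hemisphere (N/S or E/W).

δ = d/R = 1036/6371.01 = 0.162612 rad
φ₂ = arcsin(sin φ₁ cos δ + cos φ₁ sin δ cos θ)
   = arcsin(-0.31657·0.98681 + 0.94857·0.16190·0.45710) = -14.01635°
λ₂ = λ₁ + atan2(sin θ sin δ cos φ₁, cos δ − sin φ₁ sin φ₂) = -139.10241°

139.102°W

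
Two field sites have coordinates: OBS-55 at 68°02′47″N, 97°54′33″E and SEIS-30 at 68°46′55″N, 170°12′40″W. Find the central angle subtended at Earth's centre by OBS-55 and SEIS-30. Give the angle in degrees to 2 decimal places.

30.66°

OBS-55: φ = +68.04639°, λ = +97.90917°
SEIS-30: φ = +68.78194°, λ = -170.21111°
Δφ = 0.7356°,  Δλ = 91.8797°
a = sin²(Δφ/2) + cos φ₁ cos φ₂ sin²(Δλ/2) = 0.069913
c = 2·arcsin(√a) = 0.535185 rad = 30.6639°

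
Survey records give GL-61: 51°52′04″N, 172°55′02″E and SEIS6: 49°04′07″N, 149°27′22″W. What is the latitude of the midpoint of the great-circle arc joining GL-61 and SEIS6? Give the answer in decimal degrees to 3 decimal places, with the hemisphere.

52.002°N

GL-61: φ = +51.86778°, λ = +172.91722°
SEIS6: φ = +49.06861°, λ = -149.45611°
Bx = cos φ₂ cos Δλ = 0.518886,  By = cos φ₂ sin Δλ = 0.399981
φₘ = atan2(sin φ₁ + sin φ₂, √((cos φ₁ + Bx)² + By²)) = 52.00240°
λₘ = λ₁ + atan2(By, cos φ₁ + Bx) = -167.69157°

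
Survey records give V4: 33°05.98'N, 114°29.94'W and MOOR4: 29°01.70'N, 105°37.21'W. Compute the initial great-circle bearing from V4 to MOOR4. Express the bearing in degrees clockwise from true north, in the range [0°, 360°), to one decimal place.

115.8°

V4: φ = +33.09967°, λ = -114.49900°
MOOR4: φ = +29.02833°, λ = -105.62017°
Δλ = 8.8788°
y = sin Δλ · cos φ₂ = 0.134957
x = cos φ₁ sin φ₂ − sin φ₁ cos φ₂ cos Δλ = -0.065277
θ = atan2(y, x) = 115.8124° → 115.8124° (mod 360°)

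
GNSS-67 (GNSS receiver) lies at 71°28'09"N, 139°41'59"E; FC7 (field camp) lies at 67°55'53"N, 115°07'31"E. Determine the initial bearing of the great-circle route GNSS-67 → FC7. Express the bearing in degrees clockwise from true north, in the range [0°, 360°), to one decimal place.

GNSS-67: φ = +71.46917°, λ = +139.69972°
FC7: φ = +67.93139°, λ = +115.12528°
Δλ = -24.5744°
y = sin Δλ · cos φ₂ = -0.156251
x = cos φ₁ sin φ₂ − sin φ₁ cos φ₂ cos Δλ = -0.029439
θ = atan2(y, x) = -100.6700° → 259.3300° (mod 360°)

259.3°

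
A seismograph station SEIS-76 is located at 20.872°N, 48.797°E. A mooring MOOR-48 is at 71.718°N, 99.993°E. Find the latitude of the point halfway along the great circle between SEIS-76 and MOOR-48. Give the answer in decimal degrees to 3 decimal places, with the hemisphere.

48.456°N

Bx = cos φ₂ cos Δλ = 0.196579,  By = cos φ₂ sin Δλ = 0.244460
φₘ = atan2(sin φ₁ + sin φ₂, √((cos φ₁ + Bx)² + By²)) = 48.45579°
λₘ = λ₁ + atan2(By, cos φ₁ + Bx) = 60.99402°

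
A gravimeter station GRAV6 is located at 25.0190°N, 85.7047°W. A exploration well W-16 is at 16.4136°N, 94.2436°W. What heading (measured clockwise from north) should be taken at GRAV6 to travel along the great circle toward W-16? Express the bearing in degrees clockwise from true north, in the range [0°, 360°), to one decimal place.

224.5°

Δλ = -8.5389°
y = sin Δλ · cos φ₂ = -0.142430
x = cos φ₁ sin φ₂ − sin φ₁ cos φ₂ cos Δλ = -0.145132
θ = atan2(y, x) = -135.5383° → 224.4617° (mod 360°)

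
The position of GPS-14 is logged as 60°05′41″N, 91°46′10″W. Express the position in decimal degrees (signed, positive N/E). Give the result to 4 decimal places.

+60.0947°, -91.7694°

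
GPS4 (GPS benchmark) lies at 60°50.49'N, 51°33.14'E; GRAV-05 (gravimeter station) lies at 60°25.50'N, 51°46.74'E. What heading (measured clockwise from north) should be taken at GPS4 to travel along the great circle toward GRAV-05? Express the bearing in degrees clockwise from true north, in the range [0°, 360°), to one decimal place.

GPS4: φ = +60.84150°, λ = +51.55233°
GRAV-05: φ = +60.42500°, λ = +51.77900°
Δλ = 0.2267°
y = sin Δλ · cos φ₂ = 0.001953
x = cos φ₁ sin φ₂ − sin φ₁ cos φ₂ cos Δλ = -0.007266
θ = atan2(y, x) = 164.9582° → 164.9582° (mod 360°)

165.0°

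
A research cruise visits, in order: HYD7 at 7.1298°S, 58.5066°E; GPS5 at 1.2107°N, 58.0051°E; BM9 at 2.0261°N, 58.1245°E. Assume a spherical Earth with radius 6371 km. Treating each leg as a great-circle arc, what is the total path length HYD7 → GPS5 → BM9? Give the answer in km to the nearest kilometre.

1021 km

HYD7→GPS5: c = 0.145831 rad, d = 929.09 km
GPS5→BM9: c = 0.014383 rad, d = 91.63 km
Total = 929.09 + 91.63 = 1020.72 km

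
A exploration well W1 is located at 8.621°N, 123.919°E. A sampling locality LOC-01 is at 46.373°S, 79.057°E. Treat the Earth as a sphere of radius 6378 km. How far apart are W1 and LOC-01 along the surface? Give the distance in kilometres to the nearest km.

Δφ = -54.9940°,  Δλ = -44.8620°
a = sin²(Δφ/2) + cos φ₁ cos φ₂ sin²(Δλ/2) = 0.312489
c = 2·arcsin(√a) = 1.186377 rad = 67.9744°
d = R·c = 6378 × 1.186377 = 7566.7 km

7567 km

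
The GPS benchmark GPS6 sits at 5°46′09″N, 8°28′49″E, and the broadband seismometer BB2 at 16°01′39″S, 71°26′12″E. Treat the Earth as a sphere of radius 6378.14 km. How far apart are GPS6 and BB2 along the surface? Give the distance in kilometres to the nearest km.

7345 km

GPS6: φ = +5.76917°, λ = +8.48028°
BB2: φ = -16.02750°, λ = +71.43667°
Δφ = -21.7967°,  Δλ = 62.9564°
a = sin²(Δφ/2) + cos φ₁ cos φ₂ sin²(Δλ/2) = 0.296486
c = 2·arcsin(√a) = 1.151598 rad = 65.9817°
d = R·c = 6378.14 × 1.151598 = 7345.1 km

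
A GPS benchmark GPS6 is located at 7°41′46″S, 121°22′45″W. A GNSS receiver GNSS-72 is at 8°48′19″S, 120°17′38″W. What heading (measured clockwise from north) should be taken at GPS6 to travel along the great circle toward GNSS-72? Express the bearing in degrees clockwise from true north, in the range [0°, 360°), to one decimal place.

GPS6: φ = -7.69611°, λ = -121.37917°
GNSS-72: φ = -8.80528°, λ = -120.29389°
Δλ = 1.0853°
y = sin Δλ · cos φ₂ = 0.018717
x = cos φ₁ sin φ₂ − sin φ₁ cos φ₂ cos Δλ = -0.019381
θ = atan2(y, x) = 135.9982° → 135.9982° (mod 360°)

136.0°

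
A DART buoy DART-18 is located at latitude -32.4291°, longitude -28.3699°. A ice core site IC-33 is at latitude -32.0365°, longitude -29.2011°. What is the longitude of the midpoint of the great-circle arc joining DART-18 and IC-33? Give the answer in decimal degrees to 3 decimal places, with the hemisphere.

28.786°W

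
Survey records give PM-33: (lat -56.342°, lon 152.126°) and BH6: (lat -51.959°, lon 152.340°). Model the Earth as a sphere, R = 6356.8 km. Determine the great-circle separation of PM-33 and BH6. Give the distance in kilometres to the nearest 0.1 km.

486.5 km

Δφ = 4.3830°,  Δλ = 0.2140°
a = sin²(Δφ/2) + cos φ₁ cos φ₂ sin²(Δλ/2) = 0.001463
c = 2·arcsin(√a) = 0.076529 rad = 4.3848°
d = R·c = 6356.8 × 0.076529 = 486.5 km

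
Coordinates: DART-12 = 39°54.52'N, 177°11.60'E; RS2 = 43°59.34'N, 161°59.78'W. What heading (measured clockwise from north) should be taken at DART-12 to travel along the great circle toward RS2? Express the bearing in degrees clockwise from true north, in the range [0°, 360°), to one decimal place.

DART-12: φ = +39.90867°, λ = +177.19333°
RS2: φ = +43.98900°, λ = -161.99633°
Δλ = 20.8103°
y = sin Δλ · cos φ₂ = 0.255611
x = cos φ₁ sin φ₂ − sin φ₁ cos φ₂ cos Δλ = 0.101268
θ = atan2(y, x) = 68.3875° → 68.3875° (mod 360°)

68.4°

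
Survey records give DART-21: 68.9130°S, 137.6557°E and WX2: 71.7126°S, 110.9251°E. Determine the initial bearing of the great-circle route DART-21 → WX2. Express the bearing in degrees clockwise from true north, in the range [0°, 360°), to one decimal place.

Δλ = -26.7306°
y = sin Δλ · cos φ₂ = -0.141139
x = cos φ₁ sin φ₂ − sin φ₁ cos φ₂ cos Δλ = -0.080131
θ = atan2(y, x) = -119.5856° → 240.4144° (mod 360°)

240.4°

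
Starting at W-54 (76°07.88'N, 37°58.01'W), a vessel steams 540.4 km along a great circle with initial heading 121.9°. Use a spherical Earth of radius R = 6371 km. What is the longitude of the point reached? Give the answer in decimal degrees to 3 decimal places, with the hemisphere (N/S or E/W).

23.673°W

W-54: φ = +76.13133°, λ = -37.96683°
δ = d/R = 540.4/6371 = 0.084822 rad
φ₂ = arcsin(sin φ₁ cos δ + cos φ₁ sin δ cos θ)
   = arcsin(0.97085·0.99640 + 0.23970·0.08472·-0.52844) = 73.06311°
λ₂ = λ₁ + atan2(sin θ sin δ cos φ₁, cos δ − sin φ₁ sin φ₂) = -23.67298°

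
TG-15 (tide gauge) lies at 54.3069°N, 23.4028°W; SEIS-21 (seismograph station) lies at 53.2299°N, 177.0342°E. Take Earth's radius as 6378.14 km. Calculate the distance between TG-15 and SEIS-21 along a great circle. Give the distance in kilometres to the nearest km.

Δφ = -1.0770°,  Δλ = -159.5630°
a = sin²(Δφ/2) + cos φ₁ cos φ₂ sin²(Δλ/2) = 0.338349
c = 2·arcsin(√a) = 1.241580 rad = 71.1373°
d = R·c = 6378.14 × 1.241580 = 7919.0 km

7919 km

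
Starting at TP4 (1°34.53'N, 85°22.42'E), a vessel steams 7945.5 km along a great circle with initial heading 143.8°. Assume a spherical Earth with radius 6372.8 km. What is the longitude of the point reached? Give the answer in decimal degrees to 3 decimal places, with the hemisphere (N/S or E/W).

TP4: φ = +1.57550°, λ = +85.37367°
δ = d/R = 7945.5/6372.8 = 1.246783 rad
φ₂ = arcsin(sin φ₁ cos δ + cos φ₁ sin δ cos θ)
   = arcsin(0.02749·0.31837 + 0.99962·0.94797·-0.80696) = -49.10651°
λ₂ = λ₁ + atan2(sin θ sin δ cos φ₁, cos δ − sin φ₁ sin φ₂) = 144.15767°

144.158°E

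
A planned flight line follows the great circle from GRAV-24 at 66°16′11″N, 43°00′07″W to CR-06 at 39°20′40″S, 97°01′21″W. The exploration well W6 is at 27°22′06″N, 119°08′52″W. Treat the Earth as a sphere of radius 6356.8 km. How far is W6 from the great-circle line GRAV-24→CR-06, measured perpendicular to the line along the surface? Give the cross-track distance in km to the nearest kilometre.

GRAV-24: φ = +66.26972°, λ = -43.00194°
CR-06: φ = -39.34444°, λ = -97.02250°
W6: φ = +27.36833°, λ = -119.14778°
δ₁₃ = central angle GRAV-24→W6 = 1.039771 rad  (haversine)
θ₁₃ = bearing GRAV-24→W6 = 269.358°,  θ₁₂ = bearing GRAV-24→CR-06 = 223.002°
dₓₜ = R·arcsin(sin δ₁₃ · sin(θ₁₃ − θ₁₂)) = 6356.8·arcsin(0.86229·sin(46.356°)) = 4283.404 km
|dₓₜ| = 4283.404 km

4283 km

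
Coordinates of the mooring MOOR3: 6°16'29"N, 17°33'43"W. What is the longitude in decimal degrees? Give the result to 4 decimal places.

17.5619°W

17° + 33′/60 + 43″/3600 = 17 + 0.55000 + 0.01194 = 17.5619°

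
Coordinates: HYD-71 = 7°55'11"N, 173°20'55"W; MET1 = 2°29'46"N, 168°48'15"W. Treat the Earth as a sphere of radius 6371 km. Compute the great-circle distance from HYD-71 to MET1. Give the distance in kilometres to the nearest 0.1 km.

785.3 km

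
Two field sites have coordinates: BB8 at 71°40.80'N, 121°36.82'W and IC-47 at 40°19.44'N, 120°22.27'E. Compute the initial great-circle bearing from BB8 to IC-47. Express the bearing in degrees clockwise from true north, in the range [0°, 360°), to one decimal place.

BB8: φ = +71.68000°, λ = -121.61367°
IC-47: φ = +40.32400°, λ = +120.37117°
Δλ = -118.0152°
y = sin Δλ · cos φ₂ = -0.673062
x = cos φ₁ sin φ₂ − sin φ₁ cos φ₂ cos Δλ = 0.543354
θ = atan2(y, x) = -51.0865° → 308.9135° (mod 360°)

308.9°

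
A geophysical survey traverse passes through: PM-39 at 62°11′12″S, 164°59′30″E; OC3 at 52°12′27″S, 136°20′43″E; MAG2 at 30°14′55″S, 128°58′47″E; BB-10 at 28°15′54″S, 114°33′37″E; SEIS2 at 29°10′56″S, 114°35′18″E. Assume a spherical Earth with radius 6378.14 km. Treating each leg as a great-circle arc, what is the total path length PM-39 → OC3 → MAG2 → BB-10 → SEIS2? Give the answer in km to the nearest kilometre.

PM-39: φ = -62.18667°, λ = +164.99167°
OC3: φ = -52.20750°, λ = +136.34528°
MAG2: φ = -30.24861°, λ = +128.97972°
BB-10: φ = -28.26500°, λ = +114.56028°
SEIS2: φ = -29.18222°, λ = +114.58833°
PM-39→OC3: c = 0.317971 rad, d = 2028.06 km
OC3→MAG2: c = 0.394772 rad, d = 2517.91 km
MAG2→BB-10: c = 0.222118 rad, d = 1416.70 km
BB-10→SEIS2: c = 0.016014 rad, d = 102.14 km
Total = 2028.06 + 2517.91 + 1416.70 + 102.14 = 6064.82 km

6065 km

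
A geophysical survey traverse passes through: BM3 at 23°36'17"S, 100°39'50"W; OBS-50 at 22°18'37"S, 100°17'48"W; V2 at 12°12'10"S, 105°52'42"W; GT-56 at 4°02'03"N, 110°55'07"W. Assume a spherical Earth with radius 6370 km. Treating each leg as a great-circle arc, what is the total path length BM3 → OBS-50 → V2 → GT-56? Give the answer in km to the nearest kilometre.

3308 km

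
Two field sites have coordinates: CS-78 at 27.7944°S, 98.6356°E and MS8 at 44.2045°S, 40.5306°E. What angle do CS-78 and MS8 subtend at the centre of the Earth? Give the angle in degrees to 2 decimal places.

48.69°

Δφ = -16.4101°,  Δλ = -58.1050°
a = sin²(Δφ/2) + cos φ₁ cos φ₂ sin²(Δλ/2) = 0.169912
c = 2·arcsin(√a) = 0.849743 rad = 48.6867°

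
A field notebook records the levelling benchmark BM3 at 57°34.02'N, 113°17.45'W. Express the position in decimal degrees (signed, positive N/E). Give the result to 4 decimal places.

lat: 57.5670° N → +57.5670°
lon: 113.2908° W → -113.2908°

+57.5670°, -113.2908°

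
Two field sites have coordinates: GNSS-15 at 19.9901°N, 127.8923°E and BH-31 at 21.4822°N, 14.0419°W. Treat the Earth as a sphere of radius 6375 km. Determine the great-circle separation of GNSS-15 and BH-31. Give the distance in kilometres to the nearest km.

13828 km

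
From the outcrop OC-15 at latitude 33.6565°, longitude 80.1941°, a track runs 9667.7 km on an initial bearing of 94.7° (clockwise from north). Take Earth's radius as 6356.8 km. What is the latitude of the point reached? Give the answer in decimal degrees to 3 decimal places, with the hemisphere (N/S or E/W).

δ = d/R = 9667.7/6356.8 = 1.520844 rad
φ₂ = arcsin(sin φ₁ cos δ + cos φ₁ sin δ cos θ)
   = arcsin(0.55421·0.04993 + 0.83238·0.99875·-0.08194) = -2.31800°
λ₂ = λ₁ + atan2(sin θ sin δ cos φ₁, cos δ − sin φ₁ sin φ₂) = 165.20376°

2.318°S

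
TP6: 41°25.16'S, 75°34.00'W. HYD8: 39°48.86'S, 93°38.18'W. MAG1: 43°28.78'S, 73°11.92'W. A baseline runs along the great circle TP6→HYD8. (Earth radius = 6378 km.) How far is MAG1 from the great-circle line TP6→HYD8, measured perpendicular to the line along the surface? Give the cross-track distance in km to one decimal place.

229.6 km

TP6: φ = -41.41933°, λ = -75.56667°
HYD8: φ = -39.81433°, λ = -93.63633°
MAG1: φ = -43.47967°, λ = -73.19867°
δ₁₃ = central angle TP6→MAG1 = 0.047145 rad  (haversine)
θ₁₃ = bearing TP6→MAG1 = 140.494°,  θ₁₂ = bearing TP6→HYD8 = 270.709°
dₓₜ = R·arcsin(sin δ₁₃ · sin(θ₁₃ − θ₁₂)) = 6378·arcsin(0.04713·sin(-130.215°)) = -229.583 km
|dₓₜ| = 229.583 km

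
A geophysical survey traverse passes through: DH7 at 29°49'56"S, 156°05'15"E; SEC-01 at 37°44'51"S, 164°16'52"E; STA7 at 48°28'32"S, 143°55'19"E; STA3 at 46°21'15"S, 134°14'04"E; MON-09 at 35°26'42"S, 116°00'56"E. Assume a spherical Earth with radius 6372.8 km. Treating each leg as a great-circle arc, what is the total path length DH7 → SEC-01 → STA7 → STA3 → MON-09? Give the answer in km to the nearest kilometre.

DH7: φ = -29.83222°, λ = +156.08750°
SEC-01: φ = -37.74750°, λ = +164.28111°
STA7: φ = -48.47556°, λ = +143.92194°
STA3: φ = -46.35417°, λ = +134.23444°
MON-09: φ = -35.44500°, λ = +116.01556°
DH7→SEC-01: c = 0.182071 rad, d = 1160.30 km
SEC-01→STA7: c = 0.318279 rad, d = 2028.33 km
STA7→STA3: c = 0.120156 rad, d = 765.73 km
STA3→MON-09: c = 0.305354 rad, d = 1945.96 km
Total = 1160.30 + 2028.33 + 765.73 + 1945.96 = 5900.32 km

5900 km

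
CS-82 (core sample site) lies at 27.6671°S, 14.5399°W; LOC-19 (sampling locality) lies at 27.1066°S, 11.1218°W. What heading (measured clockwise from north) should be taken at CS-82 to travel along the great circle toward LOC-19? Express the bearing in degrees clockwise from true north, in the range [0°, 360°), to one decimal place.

Δλ = 3.4181°
y = sin Δλ · cos φ₂ = 0.053073
x = cos φ₁ sin φ₂ − sin φ₁ cos φ₂ cos Δλ = 0.009047
θ = atan2(y, x) = 80.3260° → 80.3260° (mod 360°)

80.3°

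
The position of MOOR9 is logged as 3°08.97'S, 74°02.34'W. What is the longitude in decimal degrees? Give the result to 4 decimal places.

74.0390°W

74° + 2.34′/60 = 74 + 0.03900 = 74.0390°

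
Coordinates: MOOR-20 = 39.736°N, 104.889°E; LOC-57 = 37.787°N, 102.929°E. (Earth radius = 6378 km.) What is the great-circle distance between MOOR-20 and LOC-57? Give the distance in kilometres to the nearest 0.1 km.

275.7 km

Δφ = -1.9490°,  Δλ = -1.9600°
a = sin²(Δφ/2) + cos φ₁ cos φ₂ sin²(Δλ/2) = 0.000467
c = 2·arcsin(√a) = 0.043225 rad = 2.4766°
d = R·c = 6378 × 0.043225 = 275.7 km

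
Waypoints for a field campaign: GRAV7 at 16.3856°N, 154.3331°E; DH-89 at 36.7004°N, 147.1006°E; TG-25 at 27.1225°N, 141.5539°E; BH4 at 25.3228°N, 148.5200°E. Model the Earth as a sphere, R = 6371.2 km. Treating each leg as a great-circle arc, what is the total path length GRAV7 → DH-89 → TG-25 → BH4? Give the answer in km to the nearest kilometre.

4278 km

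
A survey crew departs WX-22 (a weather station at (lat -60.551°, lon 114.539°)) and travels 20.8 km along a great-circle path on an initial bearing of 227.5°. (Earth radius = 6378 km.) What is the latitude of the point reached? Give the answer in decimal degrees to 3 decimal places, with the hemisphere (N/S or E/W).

60.677°S

δ = d/R = 20.8/6378 = 0.003261 rad
φ₂ = arcsin(sin φ₁ cos δ + cos φ₁ sin δ cos θ)
   = arcsin(-0.87079·0.99999 + 0.49165·0.00326·-0.67559) = -60.67694°
λ₂ = λ₁ + atan2(sin θ sin δ cos φ₁, cos δ − sin φ₁ sin φ₂) = 114.25770°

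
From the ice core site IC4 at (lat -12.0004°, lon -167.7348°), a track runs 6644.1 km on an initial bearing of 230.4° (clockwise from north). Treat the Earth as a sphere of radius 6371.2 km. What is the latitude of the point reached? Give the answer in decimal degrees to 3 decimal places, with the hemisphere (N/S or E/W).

40.041°S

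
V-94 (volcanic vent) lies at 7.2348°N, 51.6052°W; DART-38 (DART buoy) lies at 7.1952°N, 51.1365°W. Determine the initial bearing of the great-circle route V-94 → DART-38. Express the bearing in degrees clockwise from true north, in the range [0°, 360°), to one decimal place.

94.8°

Δλ = 0.4687°
y = sin Δλ · cos φ₂ = 0.008116
x = cos φ₁ sin φ₂ − sin φ₁ cos φ₂ cos Δλ = -0.000687
θ = atan2(y, x) = 94.8383° → 94.8383° (mod 360°)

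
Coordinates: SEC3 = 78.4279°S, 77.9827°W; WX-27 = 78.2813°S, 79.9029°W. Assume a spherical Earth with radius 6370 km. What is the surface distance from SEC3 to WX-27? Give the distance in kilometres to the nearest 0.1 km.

46.1 km

Δφ = 0.1466°,  Δλ = -1.9202°
a = sin²(Δφ/2) + cos φ₁ cos φ₂ sin²(Δλ/2) = 0.000013
c = 2·arcsin(√a) = 0.007232 rad = 0.4144°
d = R·c = 6370 × 0.007232 = 46.1 km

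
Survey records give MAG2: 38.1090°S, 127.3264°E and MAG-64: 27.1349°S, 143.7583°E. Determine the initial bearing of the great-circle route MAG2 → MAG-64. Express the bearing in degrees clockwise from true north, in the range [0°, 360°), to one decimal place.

56.3°

Δλ = 16.4319°
y = sin Δλ · cos φ₂ = 0.251741
x = cos φ₁ sin φ₂ − sin φ₁ cos φ₂ cos Δλ = 0.167933
θ = atan2(y, x) = 56.2933° → 56.2933° (mod 360°)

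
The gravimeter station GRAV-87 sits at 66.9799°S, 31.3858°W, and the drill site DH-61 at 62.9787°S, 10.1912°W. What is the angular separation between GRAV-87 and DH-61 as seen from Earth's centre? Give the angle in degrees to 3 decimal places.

9.754°

Δφ = 4.0012°,  Δλ = 21.1946°
a = sin²(Δφ/2) + cos φ₁ cos φ₂ sin²(Δλ/2) = 0.007228
c = 2·arcsin(√a) = 0.170235 rad = 9.7537°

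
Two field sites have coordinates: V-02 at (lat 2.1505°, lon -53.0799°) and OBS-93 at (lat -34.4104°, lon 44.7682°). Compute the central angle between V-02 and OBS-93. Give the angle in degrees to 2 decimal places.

Δφ = -36.5609°,  Δλ = 97.8481°
a = sin²(Δφ/2) + cos φ₁ cos φ₂ sin²(Δλ/2) = 0.566890
c = 2·arcsin(√a) = 1.704978 rad = 97.6880°

97.69°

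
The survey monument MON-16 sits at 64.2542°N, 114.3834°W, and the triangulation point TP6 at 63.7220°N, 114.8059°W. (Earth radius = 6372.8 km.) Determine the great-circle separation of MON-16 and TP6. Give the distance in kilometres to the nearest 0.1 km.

Δφ = -0.5322°,  Δλ = -0.4225°
a = sin²(Δφ/2) + cos φ₁ cos φ₂ sin²(Δλ/2) = 0.000024
c = 2·arcsin(√a) = 0.009835 rad = 0.5635°
d = R·c = 6372.8 × 0.009835 = 62.7 km

62.7 km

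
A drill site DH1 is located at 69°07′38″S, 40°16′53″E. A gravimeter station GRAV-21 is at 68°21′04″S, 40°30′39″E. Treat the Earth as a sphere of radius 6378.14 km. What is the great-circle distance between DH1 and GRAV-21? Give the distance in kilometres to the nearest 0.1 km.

86.9 km

DH1: φ = -69.12722°, λ = +40.28139°
GRAV-21: φ = -68.35111°, λ = +40.51083°
Δφ = 0.7761°,  Δλ = 0.2294°
a = sin²(Δφ/2) + cos φ₁ cos φ₂ sin²(Δλ/2) = 0.000046
c = 2·arcsin(√a) = 0.013623 rad = 0.7806°
d = R·c = 6378.14 × 0.013623 = 86.9 km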